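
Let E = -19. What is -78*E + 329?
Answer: 1811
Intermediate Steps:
-78*E + 329 = -78*(-19) + 329 = 1482 + 329 = 1811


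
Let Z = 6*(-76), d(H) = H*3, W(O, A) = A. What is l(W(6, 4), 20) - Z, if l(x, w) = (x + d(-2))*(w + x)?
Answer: 408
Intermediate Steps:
d(H) = 3*H
l(x, w) = (-6 + x)*(w + x) (l(x, w) = (x + 3*(-2))*(w + x) = (x - 6)*(w + x) = (-6 + x)*(w + x))
Z = -456
l(W(6, 4), 20) - Z = (4² - 6*20 - 6*4 + 20*4) - 1*(-456) = (16 - 120 - 24 + 80) + 456 = -48 + 456 = 408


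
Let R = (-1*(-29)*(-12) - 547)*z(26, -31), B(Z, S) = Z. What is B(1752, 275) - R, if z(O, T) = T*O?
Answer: -719618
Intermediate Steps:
z(O, T) = O*T
R = 721370 (R = (-1*(-29)*(-12) - 547)*(26*(-31)) = (29*(-12) - 547)*(-806) = (-348 - 547)*(-806) = -895*(-806) = 721370)
B(1752, 275) - R = 1752 - 1*721370 = 1752 - 721370 = -719618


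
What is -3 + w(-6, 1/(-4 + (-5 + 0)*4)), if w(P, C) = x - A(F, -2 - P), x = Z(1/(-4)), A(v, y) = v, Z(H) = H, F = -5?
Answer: 7/4 ≈ 1.7500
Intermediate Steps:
x = -1/4 (x = 1/(-4) = -1/4 ≈ -0.25000)
w(P, C) = 19/4 (w(P, C) = -1/4 - 1*(-5) = -1/4 + 5 = 19/4)
-3 + w(-6, 1/(-4 + (-5 + 0)*4)) = -3 + 19/4 = 7/4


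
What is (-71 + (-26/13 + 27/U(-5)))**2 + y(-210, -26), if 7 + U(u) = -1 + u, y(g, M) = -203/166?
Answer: 158093309/28054 ≈ 5635.3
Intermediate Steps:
y(g, M) = -203/166 (y(g, M) = -203*1/166 = -203/166)
U(u) = -8 + u (U(u) = -7 + (-1 + u) = -8 + u)
(-71 + (-26/13 + 27/U(-5)))**2 + y(-210, -26) = (-71 + (-26/13 + 27/(-8 - 5)))**2 - 203/166 = (-71 + (-26*1/13 + 27/(-13)))**2 - 203/166 = (-71 + (-2 + 27*(-1/13)))**2 - 203/166 = (-71 + (-2 - 27/13))**2 - 203/166 = (-71 - 53/13)**2 - 203/166 = (-976/13)**2 - 203/166 = 952576/169 - 203/166 = 158093309/28054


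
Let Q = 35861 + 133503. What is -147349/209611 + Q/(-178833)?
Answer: -61851421121/37485363963 ≈ -1.6500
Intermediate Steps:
Q = 169364
-147349/209611 + Q/(-178833) = -147349/209611 + 169364/(-178833) = -147349*1/209611 + 169364*(-1/178833) = -147349/209611 - 169364/178833 = -61851421121/37485363963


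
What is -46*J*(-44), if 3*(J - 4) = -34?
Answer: -44528/3 ≈ -14843.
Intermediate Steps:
J = -22/3 (J = 4 + (⅓)*(-34) = 4 - 34/3 = -22/3 ≈ -7.3333)
-46*J*(-44) = -46*(-22/3)*(-44) = (1012/3)*(-44) = -44528/3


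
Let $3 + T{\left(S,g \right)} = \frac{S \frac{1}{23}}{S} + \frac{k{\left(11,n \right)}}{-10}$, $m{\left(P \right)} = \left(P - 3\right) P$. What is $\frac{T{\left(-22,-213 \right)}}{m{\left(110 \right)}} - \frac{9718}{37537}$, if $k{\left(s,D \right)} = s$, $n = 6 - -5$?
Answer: $- \frac{26342619821}{101616412700} \approx -0.25924$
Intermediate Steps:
$n = 11$ ($n = 6 + 5 = 11$)
$m{\left(P \right)} = P \left(-3 + P\right)$ ($m{\left(P \right)} = \left(-3 + P\right) P = P \left(-3 + P\right)$)
$T{\left(S,g \right)} = - \frac{933}{230}$ ($T{\left(S,g \right)} = -3 + \left(\frac{S \frac{1}{23}}{S} + \frac{11}{-10}\right) = -3 + \left(\frac{S \frac{1}{23}}{S} + 11 \left(- \frac{1}{10}\right)\right) = -3 + \left(\frac{\frac{1}{23} S}{S} - \frac{11}{10}\right) = -3 + \left(\frac{1}{23} - \frac{11}{10}\right) = -3 - \frac{243}{230} = - \frac{933}{230}$)
$\frac{T{\left(-22,-213 \right)}}{m{\left(110 \right)}} - \frac{9718}{37537} = - \frac{933}{230 \cdot 110 \left(-3 + 110\right)} - \frac{9718}{37537} = - \frac{933}{230 \cdot 110 \cdot 107} - \frac{9718}{37537} = - \frac{933}{230 \cdot 11770} - \frac{9718}{37537} = \left(- \frac{933}{230}\right) \frac{1}{11770} - \frac{9718}{37537} = - \frac{933}{2707100} - \frac{9718}{37537} = - \frac{26342619821}{101616412700}$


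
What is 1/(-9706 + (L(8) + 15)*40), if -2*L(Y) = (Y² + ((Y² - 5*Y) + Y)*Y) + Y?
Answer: -1/15666 ≈ -6.3833e-5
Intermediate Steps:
L(Y) = -Y/2 - Y²/2 - Y*(Y² - 4*Y)/2 (L(Y) = -((Y² + ((Y² - 5*Y) + Y)*Y) + Y)/2 = -((Y² + (Y² - 4*Y)*Y) + Y)/2 = -((Y² + Y*(Y² - 4*Y)) + Y)/2 = -(Y + Y² + Y*(Y² - 4*Y))/2 = -Y/2 - Y²/2 - Y*(Y² - 4*Y)/2)
1/(-9706 + (L(8) + 15)*40) = 1/(-9706 + ((½)*8*(-1 - 1*8² + 3*8) + 15)*40) = 1/(-9706 + ((½)*8*(-1 - 1*64 + 24) + 15)*40) = 1/(-9706 + ((½)*8*(-1 - 64 + 24) + 15)*40) = 1/(-9706 + ((½)*8*(-41) + 15)*40) = 1/(-9706 + (-164 + 15)*40) = 1/(-9706 - 149*40) = 1/(-9706 - 5960) = 1/(-15666) = -1/15666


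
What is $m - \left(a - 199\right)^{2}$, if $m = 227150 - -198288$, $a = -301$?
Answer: $175438$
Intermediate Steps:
$m = 425438$ ($m = 227150 + 198288 = 425438$)
$m - \left(a - 199\right)^{2} = 425438 - \left(-301 - 199\right)^{2} = 425438 - \left(-500\right)^{2} = 425438 - 250000 = 175438$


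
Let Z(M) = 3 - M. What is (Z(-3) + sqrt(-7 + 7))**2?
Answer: 36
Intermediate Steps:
(Z(-3) + sqrt(-7 + 7))**2 = ((3 - 1*(-3)) + sqrt(-7 + 7))**2 = ((3 + 3) + sqrt(0))**2 = (6 + 0)**2 = 6**2 = 36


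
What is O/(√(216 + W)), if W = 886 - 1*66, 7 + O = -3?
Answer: -5*√259/259 ≈ -0.31068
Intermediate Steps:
O = -10 (O = -7 - 3 = -10)
W = 820 (W = 886 - 66 = 820)
O/(√(216 + W)) = -10/√(216 + 820) = -10*√259/518 = -5*√259/259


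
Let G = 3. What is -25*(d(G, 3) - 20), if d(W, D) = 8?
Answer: 300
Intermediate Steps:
-25*(d(G, 3) - 20) = -25*(8 - 20) = -25*(-12) = 300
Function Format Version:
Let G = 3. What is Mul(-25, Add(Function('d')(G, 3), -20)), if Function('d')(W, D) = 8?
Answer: 300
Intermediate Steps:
Mul(-25, Add(Function('d')(G, 3), -20)) = Mul(-25, Add(8, -20)) = Mul(-25, -12) = 300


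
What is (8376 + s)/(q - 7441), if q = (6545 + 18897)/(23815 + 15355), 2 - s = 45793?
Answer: 732772775/145719264 ≈ 5.0287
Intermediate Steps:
s = -45791 (s = 2 - 1*45793 = 2 - 45793 = -45791)
q = 12721/19585 (q = 25442/39170 = 25442*(1/39170) = 12721/19585 ≈ 0.64953)
(8376 + s)/(q - 7441) = (8376 - 45791)/(12721/19585 - 7441) = -37415/(-145719264/19585) = -37415*(-19585/145719264) = 732772775/145719264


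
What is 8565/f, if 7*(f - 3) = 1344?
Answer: 571/13 ≈ 43.923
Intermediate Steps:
f = 195 (f = 3 + (1/7)*1344 = 3 + 192 = 195)
8565/f = 8565/195 = 8565*(1/195) = 571/13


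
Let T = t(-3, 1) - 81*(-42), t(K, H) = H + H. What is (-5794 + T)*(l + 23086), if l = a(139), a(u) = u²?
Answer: -101352730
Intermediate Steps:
t(K, H) = 2*H
l = 19321 (l = 139² = 19321)
T = 3404 (T = 2*1 - 81*(-42) = 2 + 3402 = 3404)
(-5794 + T)*(l + 23086) = (-5794 + 3404)*(19321 + 23086) = -2390*42407 = -101352730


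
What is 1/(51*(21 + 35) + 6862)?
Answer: 1/9718 ≈ 0.00010290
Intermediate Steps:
1/(51*(21 + 35) + 6862) = 1/(51*56 + 6862) = 1/(2856 + 6862) = 1/9718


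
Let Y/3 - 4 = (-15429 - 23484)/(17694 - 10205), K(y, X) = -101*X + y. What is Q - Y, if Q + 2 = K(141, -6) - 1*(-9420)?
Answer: 76152556/7489 ≈ 10169.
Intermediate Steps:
K(y, X) = y - 101*X
Q = 10165 (Q = -2 + ((141 - 101*(-6)) - 1*(-9420)) = -2 + ((141 + 606) + 9420) = -2 + (747 + 9420) = -2 + 10167 = 10165)
Y = -26871/7489 (Y = 12 + 3*((-15429 - 23484)/(17694 - 10205)) = 12 + 3*(-38913/7489) = 12 - 116739/7489 = -26871/7489 ≈ -3.5881)
Q - Y = 10165 - 1*(-26871/7489) = 10165 + 26871/7489 = 76152556/7489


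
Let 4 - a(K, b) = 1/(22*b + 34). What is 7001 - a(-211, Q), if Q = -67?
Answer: 10075679/1440 ≈ 6997.0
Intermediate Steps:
a(K, b) = 4 - 1/(34 + 22*b) (a(K, b) = 4 - 1/(22*b + 34) = 4 - 1/(34 + 22*b))
7001 - a(-211, Q) = 7001 - (135 + 88*(-67))/(2*(17 + 11*(-67))) = 7001 - (135 - 5896)/(2*(17 - 737)) = 7001 - (-5761)/(2*(-720)) = 7001 - (-1)*(-5761)/(2*720) = 7001 - 1*5761/1440 = 7001 - 5761/1440 = 10075679/1440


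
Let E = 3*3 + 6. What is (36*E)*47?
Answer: 25380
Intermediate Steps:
E = 15 (E = 9 + 6 = 15)
(36*E)*47 = (36*15)*47 = 540*47 = 25380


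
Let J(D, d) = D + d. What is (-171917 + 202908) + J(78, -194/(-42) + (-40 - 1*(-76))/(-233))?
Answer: 152042462/4893 ≈ 31073.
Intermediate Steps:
(-171917 + 202908) + J(78, -194/(-42) + (-40 - 1*(-76))/(-233)) = (-171917 + 202908) + (78 + (-194/(-42) + (-40 - 1*(-76))/(-233))) = 30991 + (78 + (-194*(-1/42) + (-40 + 76)*(-1/233))) = 30991 + (78 + (97/21 + 36*(-1/233))) = 30991 + (78 + (97/21 - 36/233)) = 30991 + (78 + 21845/4893) = 30991 + 403499/4893 = 152042462/4893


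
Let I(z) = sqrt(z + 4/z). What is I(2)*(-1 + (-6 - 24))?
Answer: -62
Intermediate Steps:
I(2)*(-1 + (-6 - 24)) = sqrt(2 + 4/2)*(-1 + (-6 - 24)) = sqrt(2 + 4*(1/2))*(-1 - 30) = sqrt(2 + 2)*(-31) = sqrt(4)*(-31) = 2*(-31) = -62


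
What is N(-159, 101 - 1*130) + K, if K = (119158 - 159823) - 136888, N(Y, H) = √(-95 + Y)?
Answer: -177553 + I*√254 ≈ -1.7755e+5 + 15.937*I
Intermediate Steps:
K = -177553 (K = -40665 - 136888 = -177553)
N(-159, 101 - 1*130) + K = √(-95 - 159) - 177553 = √(-254) - 177553 = I*√254 - 177553 = -177553 + I*√254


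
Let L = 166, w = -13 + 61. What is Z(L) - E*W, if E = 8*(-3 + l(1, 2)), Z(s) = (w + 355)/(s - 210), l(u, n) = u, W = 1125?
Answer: 791597/44 ≈ 17991.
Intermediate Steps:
w = 48
Z(s) = 403/(-210 + s) (Z(s) = (48 + 355)/(s - 210) = 403/(-210 + s))
E = -16 (E = 8*(-3 + 1) = 8*(-2) = -16)
Z(L) - E*W = 403/(-210 + 166) - (-16)*1125 = 403/(-44) - 1*(-18000) = 403*(-1/44) + 18000 = -403/44 + 18000 = 791597/44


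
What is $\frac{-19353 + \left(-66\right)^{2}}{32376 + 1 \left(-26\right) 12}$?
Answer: $- \frac{4999}{10688} \approx -0.46772$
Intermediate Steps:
$\frac{-19353 + \left(-66\right)^{2}}{32376 + 1 \left(-26\right) 12} = \frac{-19353 + 4356}{32376 - 312} = - \frac{14997}{32376 - 312} = - \frac{14997}{32064} = \left(-14997\right) \frac{1}{32064} = - \frac{4999}{10688}$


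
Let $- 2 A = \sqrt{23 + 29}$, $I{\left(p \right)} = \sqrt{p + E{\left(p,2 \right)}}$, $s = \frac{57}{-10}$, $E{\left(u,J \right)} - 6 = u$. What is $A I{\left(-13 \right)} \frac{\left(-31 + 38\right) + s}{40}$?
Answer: $- \frac{13 i \sqrt{65}}{200} \approx - 0.52405 i$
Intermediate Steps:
$E{\left(u,J \right)} = 6 + u$
$s = - \frac{57}{10}$ ($s = 57 \left(- \frac{1}{10}\right) = - \frac{57}{10} \approx -5.7$)
$I{\left(p \right)} = \sqrt{6 + 2 p}$ ($I{\left(p \right)} = \sqrt{p + \left(6 + p\right)} = \sqrt{6 + 2 p}$)
$A = - \sqrt{13}$ ($A = - \frac{\sqrt{23 + 29}}{2} = - \frac{\sqrt{52}}{2} = - \frac{2 \sqrt{13}}{2} = - \sqrt{13} \approx -3.6056$)
$A I{\left(-13 \right)} \frac{\left(-31 + 38\right) + s}{40} = - \sqrt{13} \sqrt{6 + 2 \left(-13\right)} \frac{\left(-31 + 38\right) - \frac{57}{10}}{40} = - \sqrt{13} \sqrt{6 - 26} \left(7 - \frac{57}{10}\right) \frac{1}{40} = - \sqrt{13} \sqrt{-20} \cdot \frac{13}{10} \cdot \frac{1}{40} = - \sqrt{13} \cdot 2 i \sqrt{5} \cdot \frac{13}{400} = - 2 i \sqrt{65} \cdot \frac{13}{400} = - \frac{13 i \sqrt{65}}{200}$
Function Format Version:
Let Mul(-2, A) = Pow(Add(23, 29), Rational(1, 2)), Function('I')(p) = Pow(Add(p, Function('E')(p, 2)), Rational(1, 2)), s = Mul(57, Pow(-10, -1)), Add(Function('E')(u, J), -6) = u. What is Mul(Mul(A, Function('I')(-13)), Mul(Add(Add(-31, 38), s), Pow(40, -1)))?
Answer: Mul(Rational(-13, 200), I, Pow(65, Rational(1, 2))) ≈ Mul(-0.52405, I)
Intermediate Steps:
Function('E')(u, J) = Add(6, u)
s = Rational(-57, 10) (s = Mul(57, Rational(-1, 10)) = Rational(-57, 10) ≈ -5.7000)
Function('I')(p) = Pow(Add(6, Mul(2, p)), Rational(1, 2)) (Function('I')(p) = Pow(Add(p, Add(6, p)), Rational(1, 2)) = Pow(Add(6, Mul(2, p)), Rational(1, 2)))
A = Mul(-1, Pow(13, Rational(1, 2))) (A = Mul(Rational(-1, 2), Pow(Add(23, 29), Rational(1, 2))) = Mul(Rational(-1, 2), Pow(52, Rational(1, 2))) = Mul(Rational(-1, 2), Mul(2, Pow(13, Rational(1, 2)))) = Mul(-1, Pow(13, Rational(1, 2))) ≈ -3.6056)
Mul(Mul(A, Function('I')(-13)), Mul(Add(Add(-31, 38), s), Pow(40, -1))) = Mul(Mul(Mul(-1, Pow(13, Rational(1, 2))), Pow(Add(6, Mul(2, -13)), Rational(1, 2))), Mul(Add(Add(-31, 38), Rational(-57, 10)), Pow(40, -1))) = Mul(Mul(Mul(-1, Pow(13, Rational(1, 2))), Pow(Add(6, -26), Rational(1, 2))), Mul(Add(7, Rational(-57, 10)), Rational(1, 40))) = Mul(Mul(Mul(-1, Pow(13, Rational(1, 2))), Pow(-20, Rational(1, 2))), Mul(Rational(13, 10), Rational(1, 40))) = Mul(Mul(Mul(-1, Pow(13, Rational(1, 2))), Mul(2, I, Pow(5, Rational(1, 2)))), Rational(13, 400)) = Mul(Mul(-2, I, Pow(65, Rational(1, 2))), Rational(13, 400)) = Mul(Rational(-13, 200), I, Pow(65, Rational(1, 2)))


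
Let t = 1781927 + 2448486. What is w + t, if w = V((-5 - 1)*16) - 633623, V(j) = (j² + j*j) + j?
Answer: 3615126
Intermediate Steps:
t = 4230413
V(j) = j + 2*j² (V(j) = (j² + j²) + j = 2*j² + j = j + 2*j²)
w = -615287 (w = ((-5 - 1)*16)*(1 + 2*((-5 - 1)*16)) - 633623 = (-6*16)*(1 + 2*(-6*16)) - 633623 = -96*(1 + 2*(-96)) - 633623 = -96*(1 - 192) - 633623 = -96*(-191) - 633623 = 18336 - 633623 = -615287)
w + t = -615287 + 4230413 = 3615126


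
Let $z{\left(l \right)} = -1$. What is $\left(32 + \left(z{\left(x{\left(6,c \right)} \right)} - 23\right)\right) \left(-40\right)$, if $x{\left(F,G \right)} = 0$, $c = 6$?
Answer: $-320$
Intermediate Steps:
$\left(32 + \left(z{\left(x{\left(6,c \right)} \right)} - 23\right)\right) \left(-40\right) = \left(32 - 24\right) \left(-40\right) = 8 \left(-40\right) = -320$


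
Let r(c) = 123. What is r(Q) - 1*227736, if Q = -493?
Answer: -227613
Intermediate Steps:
r(Q) - 1*227736 = 123 - 1*227736 = 123 - 227736 = -227613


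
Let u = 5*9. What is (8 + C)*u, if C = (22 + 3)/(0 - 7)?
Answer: 1395/7 ≈ 199.29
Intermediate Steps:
u = 45
C = -25/7 (C = 25/(-7) = 25*(-⅐) = -25/7 ≈ -3.5714)
(8 + C)*u = (8 - 25/7)*45 = (31/7)*45 = 1395/7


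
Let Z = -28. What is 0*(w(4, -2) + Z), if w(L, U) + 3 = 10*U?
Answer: 0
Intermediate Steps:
w(L, U) = -3 + 10*U
0*(w(4, -2) + Z) = 0*((-3 + 10*(-2)) - 28) = 0*((-3 - 20) - 28) = 0*(-23 - 28) = 0*(-51) = 0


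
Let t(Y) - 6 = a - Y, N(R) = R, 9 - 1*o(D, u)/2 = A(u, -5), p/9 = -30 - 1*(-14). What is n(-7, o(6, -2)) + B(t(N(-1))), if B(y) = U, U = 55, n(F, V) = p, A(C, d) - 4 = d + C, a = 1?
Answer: -89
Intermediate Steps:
p = -144 (p = 9*(-30 - 1*(-14)) = 9*(-30 + 14) = 9*(-16) = -144)
A(C, d) = 4 + C + d (A(C, d) = 4 + (d + C) = 4 + (C + d) = 4 + C + d)
o(D, u) = 20 - 2*u (o(D, u) = 18 - 2*(4 + u - 5) = 18 - 2*(-1 + u) = 18 + (2 - 2*u) = 20 - 2*u)
n(F, V) = -144
t(Y) = 7 - Y (t(Y) = 6 + (1 - Y) = 7 - Y)
B(y) = 55
n(-7, o(6, -2)) + B(t(N(-1))) = -144 + 55 = -89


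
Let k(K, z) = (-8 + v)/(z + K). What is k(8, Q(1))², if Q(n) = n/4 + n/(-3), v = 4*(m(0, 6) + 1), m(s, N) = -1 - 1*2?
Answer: 36864/9025 ≈ 4.0847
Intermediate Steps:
m(s, N) = -3 (m(s, N) = -1 - 2 = -3)
v = -8 (v = 4*(-3 + 1) = 4*(-2) = -8)
Q(n) = -n/12 (Q(n) = n*(¼) + n*(-⅓) = n/4 - n/3 = -n/12)
k(K, z) = -16/(K + z) (k(K, z) = (-8 - 8)/(z + K) = -16/(K + z))
k(8, Q(1))² = (-16/(8 - 1/12*1))² = (-16/(8 - 1/12))² = (-16/95/12)² = (-16*12/95)² = (-192/95)² = 36864/9025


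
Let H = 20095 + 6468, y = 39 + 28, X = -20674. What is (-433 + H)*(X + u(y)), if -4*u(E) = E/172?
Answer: -185833672635/344 ≈ -5.4021e+8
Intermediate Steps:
y = 67
H = 26563
u(E) = -E/688 (u(E) = -E/(4*172) = -E/688)
(-433 + H)*(X + u(y)) = (-433 + 26563)*(-20674 - 1/688*67) = 26130*(-20674 - 67/688) = 26130*(-14223779/688) = -185833672635/344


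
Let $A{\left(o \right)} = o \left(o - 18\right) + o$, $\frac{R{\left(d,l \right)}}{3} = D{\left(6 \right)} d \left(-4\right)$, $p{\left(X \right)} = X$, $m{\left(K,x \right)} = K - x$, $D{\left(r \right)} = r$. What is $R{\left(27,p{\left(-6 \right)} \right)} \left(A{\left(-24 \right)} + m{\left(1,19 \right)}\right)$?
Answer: $-1877904$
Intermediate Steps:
$R{\left(d,l \right)} = - 72 d$ ($R{\left(d,l \right)} = 3 \cdot 6 d \left(-4\right) = 3 \left(- 24 d\right) = - 72 d$)
$A{\left(o \right)} = o + o \left(-18 + o\right)$ ($A{\left(o \right)} = o \left(-18 + o\right) + o = o + o \left(-18 + o\right)$)
$R{\left(27,p{\left(-6 \right)} \right)} \left(A{\left(-24 \right)} + m{\left(1,19 \right)}\right) = \left(-72\right) 27 \left(- 24 \left(-17 - 24\right) + \left(1 - 19\right)\right) = - 1944 \left(\left(-24\right) \left(-41\right) + \left(1 - 19\right)\right) = - 1944 \left(984 - 18\right) = \left(-1944\right) 966 = -1877904$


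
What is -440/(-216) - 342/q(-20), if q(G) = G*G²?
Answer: 224617/108000 ≈ 2.0798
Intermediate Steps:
q(G) = G³
-440/(-216) - 342/q(-20) = -440/(-216) - 342/((-20)³) = -440*(-1/216) - 342/(-8000) = 55/27 - 342*(-1/8000) = 55/27 + 171/4000 = 224617/108000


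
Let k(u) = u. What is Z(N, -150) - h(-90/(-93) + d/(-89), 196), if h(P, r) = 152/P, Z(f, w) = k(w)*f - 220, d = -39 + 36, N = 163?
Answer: -68582578/2763 ≈ -24822.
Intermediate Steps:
d = -3
Z(f, w) = -220 + f*w (Z(f, w) = w*f - 220 = f*w - 220 = -220 + f*w)
Z(N, -150) - h(-90/(-93) + d/(-89), 196) = (-220 + 163*(-150)) - 152/(-90/(-93) - 3/(-89)) = (-220 - 24450) - 152/(-90*(-1/93) - 3*(-1/89)) = -24670 - 152/(30/31 + 3/89) = -24670 - 152/2763/2759 = -24670 - 152*2759/2763 = -24670 - 1*419368/2763 = -24670 - 419368/2763 = -68582578/2763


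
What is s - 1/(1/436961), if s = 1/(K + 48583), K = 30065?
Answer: -34366108727/78648 ≈ -4.3696e+5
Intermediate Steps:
s = 1/78648 (s = 1/(30065 + 48583) = 1/78648 ≈ 1.2715e-5)
s - 1/(1/436961) = 1/78648 - 1/(1/436961) = 1/78648 - 1/1/436961 = 1/78648 - 1*436961 = 1/78648 - 436961 = -34366108727/78648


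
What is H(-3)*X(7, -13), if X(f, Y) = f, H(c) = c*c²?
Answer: -189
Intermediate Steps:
H(c) = c³
H(-3)*X(7, -13) = (-3)³*7 = -27*7 = -189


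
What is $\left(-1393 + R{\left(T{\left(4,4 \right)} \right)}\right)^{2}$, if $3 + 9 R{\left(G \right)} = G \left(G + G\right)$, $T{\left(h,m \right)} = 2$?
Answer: $\frac{157051024}{81} \approx 1.9389 \cdot 10^{6}$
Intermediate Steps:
$R{\left(G \right)} = - \frac{1}{3} + \frac{2 G^{2}}{9}$ ($R{\left(G \right)} = - \frac{1}{3} + \frac{G \left(G + G\right)}{9} = - \frac{1}{3} + \frac{G 2 G}{9} = - \frac{1}{3} + \frac{2 G^{2}}{9}$)
$\left(-1393 + R{\left(T{\left(4,4 \right)} \right)}\right)^{2} = \left(-1393 - \left(\frac{1}{3} - \frac{2 \cdot 2^{2}}{9}\right)\right)^{2} = \left(-1393 + \left(- \frac{1}{3} + \frac{2}{9} \cdot 4\right)\right)^{2} = \left(-1393 + \left(- \frac{1}{3} + \frac{8}{9}\right)\right)^{2} = \left(-1393 + \frac{5}{9}\right)^{2} = \left(- \frac{12532}{9}\right)^{2} = \frac{157051024}{81}$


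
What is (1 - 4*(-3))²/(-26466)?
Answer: -169/26466 ≈ -0.0063855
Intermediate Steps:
(1 - 4*(-3))²/(-26466) = (1 + 12)²*(-1/26466) = 13²*(-1/26466) = 169*(-1/26466) = -169/26466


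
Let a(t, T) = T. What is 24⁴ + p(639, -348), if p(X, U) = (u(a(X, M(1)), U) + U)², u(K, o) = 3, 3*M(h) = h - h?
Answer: 450801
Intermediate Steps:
M(h) = 0 (M(h) = (h - h)/3 = (⅓)*0 = 0)
p(X, U) = (3 + U)²
24⁴ + p(639, -348) = 24⁴ + (3 - 348)² = 331776 + (-345)² = 331776 + 119025 = 450801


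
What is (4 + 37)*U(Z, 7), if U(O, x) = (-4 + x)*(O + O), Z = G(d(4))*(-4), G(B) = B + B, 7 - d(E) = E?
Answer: -5904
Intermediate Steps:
d(E) = 7 - E
G(B) = 2*B
Z = -24 (Z = (2*(7 - 1*4))*(-4) = (2*(7 - 4))*(-4) = (2*3)*(-4) = 6*(-4) = -24)
U(O, x) = 2*O*(-4 + x) (U(O, x) = (-4 + x)*(2*O) = 2*O*(-4 + x))
(4 + 37)*U(Z, 7) = (4 + 37)*(2*(-24)*(-4 + 7)) = 41*(2*(-24)*3) = 41*(-144) = -5904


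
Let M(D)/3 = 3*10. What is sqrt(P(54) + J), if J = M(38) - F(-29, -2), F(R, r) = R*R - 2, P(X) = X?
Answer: I*sqrt(695) ≈ 26.363*I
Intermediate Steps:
M(D) = 90 (M(D) = 3*(3*10) = 3*30 = 90)
F(R, r) = -2 + R**2 (F(R, r) = R**2 - 2 = -2 + R**2)
J = -749 (J = 90 - (-2 + (-29)**2) = 90 - (-2 + 841) = 90 - 1*839 = 90 - 839 = -749)
sqrt(P(54) + J) = sqrt(54 - 749) = sqrt(-695) = I*sqrt(695)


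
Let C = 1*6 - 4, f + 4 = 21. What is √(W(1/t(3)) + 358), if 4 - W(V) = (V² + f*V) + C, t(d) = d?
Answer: 2*√797/3 ≈ 18.821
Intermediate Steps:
f = 17 (f = -4 + 21 = 17)
C = 2 (C = 6 - 4 = 2)
W(V) = 2 - V² - 17*V (W(V) = 4 - ((V² + 17*V) + 2) = 4 - (2 + V² + 17*V) = 4 + (-2 - V² - 17*V) = 2 - V² - 17*V)
√(W(1/t(3)) + 358) = √((2 - (1/3)² - 17/3) + 358) = √((2 - (⅓)² - 17*⅓) + 358) = √((2 - 1*⅑ - 17/3) + 358) = √((2 - ⅑ - 17/3) + 358) = √(-34/9 + 358) = √(3188/9) = 2*√797/3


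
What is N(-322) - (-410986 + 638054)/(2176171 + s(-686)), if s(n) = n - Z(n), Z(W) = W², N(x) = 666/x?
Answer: -604285985/274487129 ≈ -2.2015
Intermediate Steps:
s(n) = n - n²
N(-322) - (-410986 + 638054)/(2176171 + s(-686)) = 666/(-322) - (-410986 + 638054)/(2176171 - 686*(1 - 1*(-686))) = 666*(-1/322) - 227068/(2176171 - 686*(1 + 686)) = -333/161 - 227068/(2176171 - 686*687) = -333/161 - 227068/(2176171 - 471282) = -333/161 - 227068/1704889 = -604285985/274487129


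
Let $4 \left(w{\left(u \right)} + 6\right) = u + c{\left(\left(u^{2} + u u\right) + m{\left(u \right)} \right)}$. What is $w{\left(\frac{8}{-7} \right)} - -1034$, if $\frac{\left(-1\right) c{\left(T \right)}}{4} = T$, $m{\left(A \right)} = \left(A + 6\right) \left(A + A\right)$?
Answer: $\frac{50774}{49} \approx 1036.2$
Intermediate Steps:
$m{\left(A \right)} = 2 A \left(6 + A\right)$ ($m{\left(A \right)} = \left(6 + A\right) 2 A = 2 A \left(6 + A\right)$)
$c{\left(T \right)} = - 4 T$
$w{\left(u \right)} = -6 - 2 u^{2} + \frac{u}{4} - 2 u \left(6 + u\right)$ ($w{\left(u \right)} = -6 + \frac{u - 4 \left(\left(u^{2} + u u\right) + 2 u \left(6 + u\right)\right)}{4} = -6 + \frac{u - 4 \left(\left(u^{2} + u^{2}\right) + 2 u \left(6 + u\right)\right)}{4} = -6 + \frac{u - 4 \left(2 u^{2} + 2 u \left(6 + u\right)\right)}{4} = -6 + \frac{u - \left(8 u^{2} + 8 u \left(6 + u\right)\right)}{4} = -6 + \frac{u - 8 u^{2} - 8 u \left(6 + u\right)}{4} = -6 - \left(2 u^{2} - \frac{u}{4} + 2 u \left(6 + u\right)\right) = -6 - 2 u^{2} + \frac{u}{4} - 2 u \left(6 + u\right)$)
$w{\left(\frac{8}{-7} \right)} - -1034 = \left(-6 - 4 \left(\frac{8}{-7}\right)^{2} - \frac{47 \frac{8}{-7}}{4}\right) - -1034 = \left(-6 - 4 \left(8 \left(- \frac{1}{7}\right)\right)^{2} - \frac{47 \cdot 8 \left(- \frac{1}{7}\right)}{4}\right) + 1034 = \left(-6 - 4 \left(- \frac{8}{7}\right)^{2} - - \frac{94}{7}\right) + 1034 = \left(-6 - \frac{256}{49} + \frac{94}{7}\right) + 1034 = \frac{108}{49} + 1034 = \frac{50774}{49}$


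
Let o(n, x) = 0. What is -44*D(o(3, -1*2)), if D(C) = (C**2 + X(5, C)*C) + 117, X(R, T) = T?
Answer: -5148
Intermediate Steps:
D(C) = 117 + 2*C**2 (D(C) = (C**2 + C*C) + 117 = (C**2 + C**2) + 117 = 2*C**2 + 117 = 117 + 2*C**2)
-44*D(o(3, -1*2)) = -44*(117 + 2*0**2) = -44*(117 + 2*0) = -44*(117 + 0) = -44*117 = -5148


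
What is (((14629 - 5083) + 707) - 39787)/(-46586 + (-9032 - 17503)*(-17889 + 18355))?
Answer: 14767/6205948 ≈ 0.0023795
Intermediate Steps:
(((14629 - 5083) + 707) - 39787)/(-46586 + (-9032 - 17503)*(-17889 + 18355)) = ((9546 + 707) - 39787)/(-46586 - 26535*466) = (10253 - 39787)/(-46586 - 12365310) = -29534/(-12411896) = -29534*(-1/12411896) = 14767/6205948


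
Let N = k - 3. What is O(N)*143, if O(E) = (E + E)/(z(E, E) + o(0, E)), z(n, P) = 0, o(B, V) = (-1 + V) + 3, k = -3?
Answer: 429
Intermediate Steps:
o(B, V) = 2 + V
N = -6 (N = -3 - 3 = -6)
O(E) = 2*E/(2 + E) (O(E) = (E + E)/(0 + (2 + E)) = (2*E)/(2 + E) = 2*E/(2 + E))
O(N)*143 = (2*(-6)/(2 - 6))*143 = (2*(-6)/(-4))*143 = (2*(-6)*(-¼))*143 = 3*143 = 429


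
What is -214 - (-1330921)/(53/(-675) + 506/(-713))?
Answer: -27853051427/16493 ≈ -1.6888e+6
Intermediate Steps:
-214 - (-1330921)/(53/(-675) + 506/(-713)) = -214 - (-1330921)/(53*(-1/675) + 506*(-1/713)) = -214 - (-1330921)/(-53/675 - 22/31) = -214 - (-1330921)/(-16493/20925) = -214 - (-1330921)*(-20925)/16493 = -214 - 1553*17932725/16493 = -214 - 27849521925/16493 = -27853051427/16493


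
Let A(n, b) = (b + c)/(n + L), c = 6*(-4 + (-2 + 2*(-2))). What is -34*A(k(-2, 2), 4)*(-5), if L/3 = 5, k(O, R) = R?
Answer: -560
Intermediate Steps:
L = 15 (L = 3*5 = 15)
c = -60 (c = 6*(-4 + (-2 - 4)) = 6*(-4 - 6) = 6*(-10) = -60)
A(n, b) = (-60 + b)/(15 + n) (A(n, b) = (b - 60)/(n + 15) = (-60 + b)/(15 + n))
-34*A(k(-2, 2), 4)*(-5) = -34*(-60 + 4)/(15 + 2)*(-5) = -34*(-56)/17*(-5) = -2*(-56)*(-5) = -34*(-56/17)*(-5) = 112*(-5) = -560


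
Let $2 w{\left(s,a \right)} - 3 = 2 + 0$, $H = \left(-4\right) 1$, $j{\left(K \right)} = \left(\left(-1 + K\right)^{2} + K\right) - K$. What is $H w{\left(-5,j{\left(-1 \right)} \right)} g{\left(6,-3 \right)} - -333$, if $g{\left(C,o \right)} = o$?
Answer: $363$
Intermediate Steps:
$j{\left(K \right)} = \left(-1 + K\right)^{2}$ ($j{\left(K \right)} = \left(K + \left(-1 + K\right)^{2}\right) - K = \left(-1 + K\right)^{2}$)
$H = -4$
$w{\left(s,a \right)} = \frac{5}{2}$ ($w{\left(s,a \right)} = \frac{3}{2} + \frac{2 + 0}{2} = \frac{3}{2} + \frac{1}{2} \cdot 2 = \frac{3}{2} + 1 = \frac{5}{2}$)
$H w{\left(-5,j{\left(-1 \right)} \right)} g{\left(6,-3 \right)} - -333 = \left(-4\right) \frac{5}{2} \left(-3\right) - -333 = \left(-10\right) \left(-3\right) + 333 = 30 + 333 = 363$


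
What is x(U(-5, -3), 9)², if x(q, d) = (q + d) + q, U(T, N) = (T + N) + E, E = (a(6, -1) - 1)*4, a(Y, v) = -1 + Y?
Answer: 625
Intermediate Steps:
E = 16 (E = ((-1 + 6) - 1)*4 = (5 - 1)*4 = 4*4 = 16)
U(T, N) = 16 + N + T (U(T, N) = (T + N) + 16 = (N + T) + 16 = 16 + N + T)
x(q, d) = d + 2*q (x(q, d) = (d + q) + q = d + 2*q)
x(U(-5, -3), 9)² = (9 + 2*(16 - 3 - 5))² = (9 + 2*8)² = (9 + 16)² = 25² = 625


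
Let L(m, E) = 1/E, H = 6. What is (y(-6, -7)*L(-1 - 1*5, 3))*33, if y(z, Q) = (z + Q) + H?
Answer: -77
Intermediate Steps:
y(z, Q) = 6 + Q + z (y(z, Q) = (z + Q) + 6 = (Q + z) + 6 = 6 + Q + z)
(y(-6, -7)*L(-1 - 1*5, 3))*33 = ((6 - 7 - 6)/3)*33 = -7*⅓*33 = -7/3*33 = -77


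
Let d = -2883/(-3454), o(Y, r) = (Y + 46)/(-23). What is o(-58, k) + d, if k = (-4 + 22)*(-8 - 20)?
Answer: 107757/79442 ≈ 1.3564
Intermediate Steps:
k = -504 (k = 18*(-28) = -504)
o(Y, r) = -2 - Y/23 (o(Y, r) = (46 + Y)*(-1/23) = -2 - Y/23)
d = 2883/3454 (d = -2883*(-1/3454) = 2883/3454 ≈ 0.83468)
o(-58, k) + d = (-2 - 1/23*(-58)) + 2883/3454 = (-2 + 58/23) + 2883/3454 = 12/23 + 2883/3454 = 107757/79442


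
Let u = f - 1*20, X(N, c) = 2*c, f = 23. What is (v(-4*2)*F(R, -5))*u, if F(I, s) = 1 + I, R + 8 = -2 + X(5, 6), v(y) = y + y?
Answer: -144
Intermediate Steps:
u = 3 (u = 23 - 1*20 = 23 - 20 = 3)
v(y) = 2*y
R = 2 (R = -8 + (-2 + 2*6) = -8 + (-2 + 12) = -8 + 10 = 2)
(v(-4*2)*F(R, -5))*u = ((2*(-4*2))*(1 + 2))*3 = ((2*(-8))*3)*3 = -16*3*3 = -48*3 = -144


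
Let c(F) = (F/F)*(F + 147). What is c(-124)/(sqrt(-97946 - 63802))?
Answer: -23*I*sqrt(4493)/26958 ≈ -0.057188*I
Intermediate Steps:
c(F) = 147 + F (c(F) = 1*(147 + F) = 147 + F)
c(-124)/(sqrt(-97946 - 63802)) = (147 - 124)/(sqrt(-97946 - 63802)) = 23/(sqrt(-161748)) = 23/((6*I*sqrt(4493))) = 23*(-I*sqrt(4493)/26958) = -23*I*sqrt(4493)/26958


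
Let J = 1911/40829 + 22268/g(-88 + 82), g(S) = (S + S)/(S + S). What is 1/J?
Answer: 40829/909182083 ≈ 4.4907e-5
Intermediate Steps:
g(S) = 1 (g(S) = (2*S)/((2*S)) = (2*S)*(1/(2*S)) = 1)
J = 909182083/40829 (J = 1911/40829 + 22268/1 = 1911*(1/40829) + 22268*1 = 1911/40829 + 22268 = 909182083/40829 ≈ 22268.)
1/J = 1/(909182083/40829) = 40829/909182083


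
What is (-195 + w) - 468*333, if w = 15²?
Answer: -155814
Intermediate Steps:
w = 225
(-195 + w) - 468*333 = (-195 + 225) - 468*333 = 30 - 155844 = -155814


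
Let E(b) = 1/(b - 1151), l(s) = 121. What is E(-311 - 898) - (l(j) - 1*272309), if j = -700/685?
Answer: 642363679/2360 ≈ 2.7219e+5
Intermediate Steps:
j = -140/137 (j = -700*1/685 = -140/137 ≈ -1.0219)
E(b) = 1/(-1151 + b)
E(-311 - 898) - (l(j) - 1*272309) = 1/(-1151 + (-311 - 898)) - (121 - 1*272309) = 1/(-1151 - 1209) - (121 - 272309) = 1/(-2360) - 1*(-272188) = -1/2360 + 272188 = 642363679/2360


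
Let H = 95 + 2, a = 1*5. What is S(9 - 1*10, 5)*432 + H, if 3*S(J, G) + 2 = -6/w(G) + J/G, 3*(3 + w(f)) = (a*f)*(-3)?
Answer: -6613/35 ≈ -188.94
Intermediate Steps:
a = 5
H = 97
w(f) = -3 - 5*f (w(f) = -3 + ((5*f)*(-3))/3 = -3 + (-15*f)/3 = -3 - 5*f)
S(J, G) = -2/3 - 2/(-3 - 5*G) + J/(3*G) (S(J, G) = -2/3 + (-6/(-3 - 5*G) + J/G)/3 = -2/3 + (-2/(-3 - 5*G) + J/(3*G)) = -2/3 - 2/(-3 - 5*G) + J/(3*G))
S(9 - 1*10, 5)*432 + H = ((1/3)*(-10*5**2 + 3*(9 - 1*10) + 5*5*(9 - 1*10))/(5*(3 + 5*5)))*432 + 97 = ((1/3)*(1/5)*(-10*25 + 3*(9 - 10) + 5*5*(9 - 10))/(3 + 25))*432 + 97 = ((1/3)*(1/5)*(-250 + 3*(-1) + 5*5*(-1))/28)*432 + 97 = ((1/3)*(1/5)*(1/28)*(-250 - 3 - 25))*432 + 97 = ((1/3)*(1/5)*(1/28)*(-278))*432 + 97 = -139/210*432 + 97 = -10008/35 + 97 = -6613/35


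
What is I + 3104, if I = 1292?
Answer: 4396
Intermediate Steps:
I + 3104 = 1292 + 3104 = 4396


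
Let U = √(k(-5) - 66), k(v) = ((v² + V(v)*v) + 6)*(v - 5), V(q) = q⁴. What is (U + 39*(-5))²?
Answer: (195 - √30874)² ≈ 372.10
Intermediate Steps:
k(v) = (-5 + v)*(6 + v² + v⁵) (k(v) = ((v² + v⁴*v) + 6)*(v - 5) = ((v² + v⁵) + 6)*(-5 + v) = (6 + v² + v⁵)*(-5 + v) = (-5 + v)*(6 + v² + v⁵))
U = √30874 (U = √((-30 + (-5)³ + (-5)⁶ - 5*(-5)² - 5*(-5)⁵ + 6*(-5)) - 66) = √((-30 - 125 + 15625 - 5*25 - 5*(-3125) - 30) - 66) = √((-30 - 125 + 15625 - 125 + 15625 - 30) - 66) = √(30940 - 66) = √30874 ≈ 175.71)
(U + 39*(-5))² = (√30874 + 39*(-5))² = (√30874 - 195)² = (-195 + √30874)²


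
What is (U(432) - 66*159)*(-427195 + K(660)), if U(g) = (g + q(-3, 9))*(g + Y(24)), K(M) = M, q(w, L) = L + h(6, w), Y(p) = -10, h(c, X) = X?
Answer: -74362964970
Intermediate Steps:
q(w, L) = L + w
U(g) = (-10 + g)*(6 + g) (U(g) = (g + (9 - 3))*(g - 10) = (g + 6)*(-10 + g) = (6 + g)*(-10 + g) = (-10 + g)*(6 + g))
(U(432) - 66*159)*(-427195 + K(660)) = ((-60 + 432² - 4*432) - 66*159)*(-427195 + 660) = ((-60 + 186624 - 1728) - 10494)*(-426535) = (184836 - 10494)*(-426535) = 174342*(-426535) = -74362964970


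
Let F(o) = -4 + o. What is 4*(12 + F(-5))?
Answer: 12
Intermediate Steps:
4*(12 + F(-5)) = 4*(12 + (-4 - 5)) = 4*(12 - 9) = 4*3 = 12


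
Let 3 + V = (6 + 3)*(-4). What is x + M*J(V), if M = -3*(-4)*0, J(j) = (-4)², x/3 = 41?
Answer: 123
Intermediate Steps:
x = 123 (x = 3*41 = 123)
V = -39 (V = -3 + (6 + 3)*(-4) = -3 + 9*(-4) = -3 - 36 = -39)
J(j) = 16
M = 0 (M = 12*0 = 0)
x + M*J(V) = 123 + 0*16 = 123 + 0 = 123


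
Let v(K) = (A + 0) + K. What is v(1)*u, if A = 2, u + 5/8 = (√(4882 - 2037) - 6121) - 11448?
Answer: -421671/8 + 3*√2845 ≈ -52549.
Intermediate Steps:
u = -140557/8 + √2845 (u = -5/8 + ((√(4882 - 2037) - 6121) - 11448) = -5/8 + ((√2845 - 6121) - 11448) = -5/8 + ((-6121 + √2845) - 11448) = -5/8 + (-17569 + √2845) = -140557/8 + √2845 ≈ -17516.)
v(K) = 2 + K (v(K) = (2 + 0) + K = 2 + K)
v(1)*u = (2 + 1)*(-140557/8 + √2845) = 3*(-140557/8 + √2845) = -421671/8 + 3*√2845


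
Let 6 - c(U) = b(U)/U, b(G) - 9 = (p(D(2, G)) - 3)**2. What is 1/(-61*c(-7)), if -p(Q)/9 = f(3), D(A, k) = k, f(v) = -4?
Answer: -7/69540 ≈ -0.00010066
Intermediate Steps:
p(Q) = 36 (p(Q) = -9*(-4) = 36)
b(G) = 1098 (b(G) = 9 + (36 - 3)**2 = 9 + 33**2 = 9 + 1089 = 1098)
c(U) = 6 - 1098/U
1/(-61*c(-7)) = 1/(-61*(6 - 1098/(-7))) = 1/(-61*(6 - 1098*(-1/7))) = 1/(-61*(6 + 1098/7)) = 1/(-61*1140/7) = 1/(-69540/7) = -7/69540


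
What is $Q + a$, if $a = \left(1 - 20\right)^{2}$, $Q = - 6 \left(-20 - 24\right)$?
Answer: $625$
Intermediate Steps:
$Q = 264$ ($Q = \left(-6\right) \left(-44\right) = 264$)
$a = 361$ ($a = \left(-19\right)^{2} = 361$)
$Q + a = 264 + 361 = 625$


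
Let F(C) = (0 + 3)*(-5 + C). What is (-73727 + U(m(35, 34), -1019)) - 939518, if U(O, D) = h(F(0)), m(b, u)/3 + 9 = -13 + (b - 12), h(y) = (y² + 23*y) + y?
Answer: -1013380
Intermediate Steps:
F(C) = -15 + 3*C (F(C) = 3*(-5 + C) = -15 + 3*C)
h(y) = y² + 24*y
m(b, u) = -102 + 3*b (m(b, u) = -27 + 3*(-13 + (b - 12)) = -27 + 3*(-13 + (-12 + b)) = -27 + 3*(-25 + b) = -27 + (-75 + 3*b) = -102 + 3*b)
U(O, D) = -135 (U(O, D) = (-15 + 3*0)*(24 + (-15 + 3*0)) = (-15 + 0)*(24 + (-15 + 0)) = -15*(24 - 15) = -15*9 = -135)
(-73727 + U(m(35, 34), -1019)) - 939518 = (-73727 - 135) - 939518 = -73862 - 939518 = -1013380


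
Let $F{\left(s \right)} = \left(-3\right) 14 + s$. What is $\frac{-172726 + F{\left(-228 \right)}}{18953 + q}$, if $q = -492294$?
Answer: $\frac{172996}{473341} \approx 0.36548$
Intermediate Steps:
$F{\left(s \right)} = -42 + s$
$\frac{-172726 + F{\left(-228 \right)}}{18953 + q} = \frac{-172726 - 270}{18953 - 492294} = \frac{-172726 - 270}{-473341} = \left(-172996\right) \left(- \frac{1}{473341}\right) = \frac{172996}{473341}$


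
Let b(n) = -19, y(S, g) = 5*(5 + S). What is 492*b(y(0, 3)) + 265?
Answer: -9083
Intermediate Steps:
y(S, g) = 25 + 5*S
492*b(y(0, 3)) + 265 = 492*(-19) + 265 = -9348 + 265 = -9083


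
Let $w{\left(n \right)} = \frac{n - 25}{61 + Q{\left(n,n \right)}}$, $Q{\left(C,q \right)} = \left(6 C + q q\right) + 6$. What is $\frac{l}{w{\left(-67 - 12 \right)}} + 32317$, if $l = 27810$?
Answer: $- \frac{39720643}{26} \approx -1.5277 \cdot 10^{6}$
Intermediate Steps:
$Q{\left(C,q \right)} = 6 + q^{2} + 6 C$ ($Q{\left(C,q \right)} = \left(6 C + q^{2}\right) + 6 = \left(q^{2} + 6 C\right) + 6 = 6 + q^{2} + 6 C$)
$w{\left(n \right)} = \frac{-25 + n}{67 + n^{2} + 6 n}$ ($w{\left(n \right)} = \frac{n - 25}{61 + \left(6 + n^{2} + 6 n\right)} = \frac{-25 + n}{67 + n^{2} + 6 n}$)
$\frac{l}{w{\left(-67 - 12 \right)}} + 32317 = \frac{27810}{\frac{1}{67 + \left(-67 - 12\right)^{2} + 6 \left(-67 - 12\right)} \left(-25 - 79\right)} + 32317 = \frac{27810}{\frac{1}{67 + \left(-79\right)^{2} + 6 \left(-79\right)} \left(-25 - 79\right)} + 32317 = \frac{27810}{\frac{1}{67 + 6241 - 474} \left(-104\right)} + 32317 = \frac{27810}{\frac{1}{5834} \left(-104\right)} + 32317 = \frac{27810}{- \frac{52}{2917}} + 32317 = 27810 \left(- \frac{2917}{52}\right) + 32317 = - \frac{40560885}{26} + 32317 = - \frac{39720643}{26}$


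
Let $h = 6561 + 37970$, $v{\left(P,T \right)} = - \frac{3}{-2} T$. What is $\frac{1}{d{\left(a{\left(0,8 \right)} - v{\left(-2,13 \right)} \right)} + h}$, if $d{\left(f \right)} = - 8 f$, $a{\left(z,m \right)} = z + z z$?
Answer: $\frac{1}{44687} \approx 2.2378 \cdot 10^{-5}$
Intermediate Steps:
$a{\left(z,m \right)} = z + z^{2}$
$v{\left(P,T \right)} = \frac{3 T}{2}$ ($v{\left(P,T \right)} = \left(-3\right) \left(- \frac{1}{2}\right) T = \frac{3 T}{2}$)
$h = 44531$
$\frac{1}{d{\left(a{\left(0,8 \right)} - v{\left(-2,13 \right)} \right)} + h} = \frac{1}{- 8 \left(0 \left(1 + 0\right) - \frac{3}{2} \cdot 13\right) + 44531} = \frac{1}{- 8 \left(0 \cdot 1 - \frac{39}{2}\right) + 44531} = \frac{1}{- 8 \left(0 - \frac{39}{2}\right) + 44531} = \frac{1}{\left(-8\right) \left(- \frac{39}{2}\right) + 44531} = \frac{1}{156 + 44531} = \frac{1}{44687}$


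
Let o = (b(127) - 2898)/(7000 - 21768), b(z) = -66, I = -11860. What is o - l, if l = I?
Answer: 3368297/284 ≈ 11860.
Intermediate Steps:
l = -11860
o = 57/284 (o = (-66 - 2898)/(7000 - 21768) = -2964/(-14768) = -2964*(-1/14768) = 57/284 ≈ 0.20070)
o - l = 57/284 - 1*(-11860) = 57/284 + 11860 = 3368297/284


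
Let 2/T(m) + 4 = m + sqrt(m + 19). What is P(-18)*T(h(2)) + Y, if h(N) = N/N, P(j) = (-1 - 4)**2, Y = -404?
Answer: -4294/11 + 100*sqrt(5)/11 ≈ -370.04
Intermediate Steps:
P(j) = 25 (P(j) = (-5)**2 = 25)
h(N) = 1
T(m) = 2/(-4 + m + sqrt(19 + m)) (T(m) = 2/(-4 + (m + sqrt(m + 19))) = 2/(-4 + (m + sqrt(19 + m))) = 2/(-4 + m + sqrt(19 + m)))
P(-18)*T(h(2)) + Y = 25*(2/(-4 + 1 + sqrt(19 + 1))) - 404 = 25*(2/(-4 + 1 + sqrt(20))) - 404 = 25*(2/(-4 + 1 + 2*sqrt(5))) - 404 = 25*(2/(-3 + 2*sqrt(5))) - 404 = 50/(-3 + 2*sqrt(5)) - 404 = -404 + 50/(-3 + 2*sqrt(5))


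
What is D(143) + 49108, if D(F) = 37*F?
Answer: 54399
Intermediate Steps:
D(143) + 49108 = 37*143 + 49108 = 5291 + 49108 = 54399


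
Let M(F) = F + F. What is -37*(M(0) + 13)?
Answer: -481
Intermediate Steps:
M(F) = 2*F
-37*(M(0) + 13) = -37*(2*0 + 13) = -37*(0 + 13) = -37*13 = -481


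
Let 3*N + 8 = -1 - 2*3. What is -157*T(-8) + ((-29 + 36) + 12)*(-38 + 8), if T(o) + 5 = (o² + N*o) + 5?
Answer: -16898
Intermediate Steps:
N = -5 (N = -8/3 + (-1 - 2*3)/3 = -8/3 + (-1 - 6)/3 = -8/3 + (⅓)*(-7) = -8/3 - 7/3 = -5)
T(o) = o² - 5*o (T(o) = -5 + ((o² - 5*o) + 5) = -5 + (5 + o² - 5*o) = o² - 5*o)
-157*T(-8) + ((-29 + 36) + 12)*(-38 + 8) = -(-1256)*(-5 - 8) + ((-29 + 36) + 12)*(-38 + 8) = -(-1256)*(-13) + (7 + 12)*(-30) = -157*104 + 19*(-30) = -16328 - 570 = -16898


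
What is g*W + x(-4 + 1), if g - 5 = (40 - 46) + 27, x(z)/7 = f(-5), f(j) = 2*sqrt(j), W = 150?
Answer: 3900 + 14*I*sqrt(5) ≈ 3900.0 + 31.305*I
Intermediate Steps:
x(z) = 14*I*sqrt(5) (x(z) = 7*(2*sqrt(-5)) = 7*(2*(I*sqrt(5))) = 7*(2*I*sqrt(5)) = 14*I*sqrt(5))
g = 26 (g = 5 + ((40 - 46) + 27) = 5 + (-6 + 27) = 5 + 21 = 26)
g*W + x(-4 + 1) = 26*150 + 14*I*sqrt(5) = 3900 + 14*I*sqrt(5)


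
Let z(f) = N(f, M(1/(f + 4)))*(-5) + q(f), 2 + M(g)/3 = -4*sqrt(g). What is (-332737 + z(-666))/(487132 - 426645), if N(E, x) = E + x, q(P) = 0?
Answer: -329377/60487 + 30*I*sqrt(662)/20021197 ≈ -5.4454 + 3.8553e-5*I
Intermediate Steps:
M(g) = -6 - 12*sqrt(g) (M(g) = -6 + 3*(-4*sqrt(g)) = -6 - 12*sqrt(g))
z(f) = 30 - 5*f + 60*sqrt(1/(4 + f)) (z(f) = (f + (-6 - 12*sqrt(1/(f + 4))))*(-5) + 0 = (f + (-6 - 12*sqrt(1/(4 + f))))*(-5) + 0 = (-6 + f - 12*sqrt(1/(4 + f)))*(-5) + 0 = (30 - 5*f + 60*sqrt(1/(4 + f))) + 0 = 30 - 5*f + 60*sqrt(1/(4 + f)))
(-332737 + z(-666))/(487132 - 426645) = (-332737 + (30 - 5*(-666) + 60*sqrt(1/(4 - 666))))/(487132 - 426645) = (-332737 + (30 + 3330 + 60*sqrt(1/(-662))))/60487 = (-332737 + (30 + 3330 + 60*sqrt(-1/662)))*(1/60487) = (-332737 + (30 + 3330 + 60*(I*sqrt(662)/662)))*(1/60487) = (-332737 + (30 + 3330 + 30*I*sqrt(662)/331))*(1/60487) = (-332737 + (3360 + 30*I*sqrt(662)/331))*(1/60487) = (-329377 + 30*I*sqrt(662)/331)*(1/60487) = -329377/60487 + 30*I*sqrt(662)/20021197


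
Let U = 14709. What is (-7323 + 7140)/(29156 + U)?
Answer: -183/43865 ≈ -0.0041719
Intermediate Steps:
(-7323 + 7140)/(29156 + U) = (-7323 + 7140)/(29156 + 14709) = -183/43865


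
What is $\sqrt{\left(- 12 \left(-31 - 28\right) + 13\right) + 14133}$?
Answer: $\sqrt{14854} \approx 121.88$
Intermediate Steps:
$\sqrt{\left(- 12 \left(-31 - 28\right) + 13\right) + 14133} = \sqrt{\left(\left(-12\right) \left(-59\right) + 13\right) + 14133} = \sqrt{\left(708 + 13\right) + 14133} = \sqrt{721 + 14133} = \sqrt{14854}$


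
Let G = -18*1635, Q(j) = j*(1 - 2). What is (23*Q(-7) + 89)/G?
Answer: -25/2943 ≈ -0.0084947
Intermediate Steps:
Q(j) = -j (Q(j) = j*(-1) = -j)
G = -29430
(23*Q(-7) + 89)/G = (23*(-1*(-7)) + 89)/(-29430) = (23*7 + 89)*(-1/29430) = (161 + 89)*(-1/29430) = 250*(-1/29430) = -25/2943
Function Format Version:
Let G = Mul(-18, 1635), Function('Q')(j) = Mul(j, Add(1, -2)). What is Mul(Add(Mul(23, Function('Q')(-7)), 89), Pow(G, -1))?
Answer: Rational(-25, 2943) ≈ -0.0084947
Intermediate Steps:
Function('Q')(j) = Mul(-1, j) (Function('Q')(j) = Mul(j, -1) = Mul(-1, j))
G = -29430
Mul(Add(Mul(23, Function('Q')(-7)), 89), Pow(G, -1)) = Mul(Add(Mul(23, Mul(-1, -7)), 89), Pow(-29430, -1)) = Mul(Add(Mul(23, 7), 89), Rational(-1, 29430)) = Mul(Add(161, 89), Rational(-1, 29430)) = Mul(250, Rational(-1, 29430)) = Rational(-25, 2943)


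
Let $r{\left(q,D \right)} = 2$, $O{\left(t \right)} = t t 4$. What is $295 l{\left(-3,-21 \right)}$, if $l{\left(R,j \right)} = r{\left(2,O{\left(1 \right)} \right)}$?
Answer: $590$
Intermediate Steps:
$O{\left(t \right)} = 4 t^{2}$ ($O{\left(t \right)} = t^{2} \cdot 4 = 4 t^{2}$)
$l{\left(R,j \right)} = 2$
$295 l{\left(-3,-21 \right)} = 295 \cdot 2 = 590$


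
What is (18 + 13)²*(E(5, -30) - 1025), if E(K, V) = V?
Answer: -1013855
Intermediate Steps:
(18 + 13)²*(E(5, -30) - 1025) = (18 + 13)²*(-30 - 1025) = 31²*(-1055) = 961*(-1055) = -1013855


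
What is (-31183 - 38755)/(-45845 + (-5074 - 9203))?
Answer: 34969/30061 ≈ 1.1633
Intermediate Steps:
(-31183 - 38755)/(-45845 + (-5074 - 9203)) = -69938/(-45845 - 14277) = -69938/(-60122) = -69938*(-1/60122) = 34969/30061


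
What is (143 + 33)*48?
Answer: 8448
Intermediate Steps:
(143 + 33)*48 = 176*48 = 8448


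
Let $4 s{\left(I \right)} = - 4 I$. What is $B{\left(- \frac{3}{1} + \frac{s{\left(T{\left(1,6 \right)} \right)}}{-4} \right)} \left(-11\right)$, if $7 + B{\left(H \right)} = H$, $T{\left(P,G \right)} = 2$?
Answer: $\frac{209}{2} \approx 104.5$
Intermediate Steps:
$s{\left(I \right)} = - I$ ($s{\left(I \right)} = \frac{\left(-4\right) I}{4} = - I$)
$B{\left(H \right)} = -7 + H$
$B{\left(- \frac{3}{1} + \frac{s{\left(T{\left(1,6 \right)} \right)}}{-4} \right)} \left(-11\right) = \left(-7 - \left(3 - \frac{\left(-1\right) 2}{-4}\right)\right) \left(-11\right) = \left(-7 - \frac{5}{2}\right) \left(-11\right) = \left(- \frac{19}{2}\right) \left(-11\right) = \frac{209}{2}$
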